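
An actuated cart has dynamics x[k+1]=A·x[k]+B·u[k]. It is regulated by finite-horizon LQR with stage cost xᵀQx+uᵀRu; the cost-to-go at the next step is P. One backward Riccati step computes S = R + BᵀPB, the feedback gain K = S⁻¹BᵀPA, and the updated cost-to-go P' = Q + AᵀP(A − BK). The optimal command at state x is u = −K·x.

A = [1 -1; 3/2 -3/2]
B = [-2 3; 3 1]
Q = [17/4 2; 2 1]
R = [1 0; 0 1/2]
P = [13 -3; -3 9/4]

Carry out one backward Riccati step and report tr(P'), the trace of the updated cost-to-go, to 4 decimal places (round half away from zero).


BᵀP = [-35.0000 12.7500; 36.0000 -6.7500]
S = R + BᵀPB = [1 0; 0 1/2] + [108.2500 -92.2500; -92.2500 101.2500] = [109.2500 -92.2500; -92.2500 101.7500]
BᵀPA = [-15.8750 15.8750; 25.8750 -25.8750]
K = S⁻¹·BᵀPA = [0.2961 -0.2961; 0.5228 -0.5228]
A−BK = [0.0239 -0.0239; 0.0889 -0.0889]
AᵀP(A−BK) = [0.2368 -0.2368; -0.2368 0.2368]
P' = Q + AᵀP(A−BK) = [4.4868 1.7632; 1.7632 1.2368]
tr(P') = 5.7236

5.7236


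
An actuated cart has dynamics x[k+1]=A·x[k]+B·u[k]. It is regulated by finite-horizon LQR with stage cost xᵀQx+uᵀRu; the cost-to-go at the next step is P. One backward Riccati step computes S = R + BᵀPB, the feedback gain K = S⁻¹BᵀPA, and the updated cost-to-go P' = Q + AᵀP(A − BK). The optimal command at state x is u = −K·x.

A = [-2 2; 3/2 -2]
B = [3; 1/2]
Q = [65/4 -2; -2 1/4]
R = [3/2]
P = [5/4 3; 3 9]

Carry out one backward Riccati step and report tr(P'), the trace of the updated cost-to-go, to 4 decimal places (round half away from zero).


BᵀP = [5.2500 13.5000]
S = R + BᵀPB = [3/2] + [22.5000] = [24.0000]
BᵀPA = [9.7500 -16.5000]
K = S⁻¹·BᵀPA = [0.4063 -0.6875]
A−BK = [-3.2188 4.0625; 1.2969 -1.6563]
AᵀP(A−BK) = [3.2891 -4.2969; -4.2969 5.6563]
P' = Q + AᵀP(A−BK) = [19.5391 -6.2969; -6.2969 5.9063]
tr(P') = 25.4453

25.4453


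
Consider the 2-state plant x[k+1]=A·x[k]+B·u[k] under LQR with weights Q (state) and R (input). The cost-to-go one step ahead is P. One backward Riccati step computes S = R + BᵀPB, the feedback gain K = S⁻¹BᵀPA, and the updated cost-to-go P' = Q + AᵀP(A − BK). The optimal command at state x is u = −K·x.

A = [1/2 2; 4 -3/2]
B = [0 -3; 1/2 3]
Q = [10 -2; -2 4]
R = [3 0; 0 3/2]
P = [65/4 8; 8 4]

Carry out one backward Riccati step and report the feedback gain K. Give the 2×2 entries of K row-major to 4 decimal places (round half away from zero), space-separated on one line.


0.2866 0.0793 -1.4756 -0.7805

BᵀP = [4.0000 2.0000; -24.7500 -12.0000]
S = R + BᵀPB = [3 0; 0 3/2] + [1.0000 -6.0000; -6.0000 38.2500] = [4.0000 -6.0000; -6.0000 39.7500]
BᵀPA = [10.0000 5.0000; -60.3750 -31.5000]
K = S⁻¹·BᵀPA = [0.2866 0.0793; -1.4756 -0.7805]
A−BK = [-3.9268 -0.3415; 8.2835 0.8018]
AᵀP(A−BK) = [8.1067 2.3354; 2.3354 1.0183]
P' = Q + AᵀP(A−BK) = [18.1067 0.3354; 0.3354 5.0183]
tr(P') = 23.1250


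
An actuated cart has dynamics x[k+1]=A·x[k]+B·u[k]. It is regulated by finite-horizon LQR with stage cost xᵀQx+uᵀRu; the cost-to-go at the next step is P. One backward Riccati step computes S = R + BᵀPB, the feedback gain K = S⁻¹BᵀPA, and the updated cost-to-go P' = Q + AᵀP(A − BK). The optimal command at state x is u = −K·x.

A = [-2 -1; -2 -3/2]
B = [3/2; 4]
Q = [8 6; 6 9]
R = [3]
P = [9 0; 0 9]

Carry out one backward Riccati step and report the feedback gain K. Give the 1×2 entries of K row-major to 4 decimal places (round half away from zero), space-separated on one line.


BᵀP = [13.5000 36.0000]
S = R + BᵀPB = [3] + [164.2500] = [167.2500]
BᵀPA = [-99.0000 -67.5000]
K = S⁻¹·BᵀPA = [-0.5919 -0.4036]
A−BK = [-1.1121 -0.3946; 0.3677 0.1143]
AᵀP(A−BK) = [13.3991 5.0448; 5.0448 2.0078]
P' = Q + AᵀP(A−BK) = [21.3991 11.0448; 11.0448 11.0078]
tr(P') = 32.4070

-0.5919 -0.4036


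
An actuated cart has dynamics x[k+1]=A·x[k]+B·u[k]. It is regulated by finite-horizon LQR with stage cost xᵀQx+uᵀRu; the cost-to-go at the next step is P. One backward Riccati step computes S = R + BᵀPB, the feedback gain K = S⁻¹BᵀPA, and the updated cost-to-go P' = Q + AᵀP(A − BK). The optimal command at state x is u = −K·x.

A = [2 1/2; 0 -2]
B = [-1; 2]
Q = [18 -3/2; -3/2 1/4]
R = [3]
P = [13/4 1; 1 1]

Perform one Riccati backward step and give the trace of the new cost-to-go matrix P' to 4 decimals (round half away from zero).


31.9600

BᵀP = [-1.2500 1.0000]
S = R + BᵀPB = [3] + [3.2500] = [6.2500]
BᵀPA = [-2.5000 -2.6250]
K = S⁻¹·BᵀPA = [-0.4000 -0.4200]
A−BK = [1.6000 0.0800; 0.8000 -1.1600]
AᵀP(A−BK) = [12.0000 -1.8000; -1.8000 1.7100]
P' = Q + AᵀP(A−BK) = [30.0000 -3.3000; -3.3000 1.9600]
tr(P') = 31.9600


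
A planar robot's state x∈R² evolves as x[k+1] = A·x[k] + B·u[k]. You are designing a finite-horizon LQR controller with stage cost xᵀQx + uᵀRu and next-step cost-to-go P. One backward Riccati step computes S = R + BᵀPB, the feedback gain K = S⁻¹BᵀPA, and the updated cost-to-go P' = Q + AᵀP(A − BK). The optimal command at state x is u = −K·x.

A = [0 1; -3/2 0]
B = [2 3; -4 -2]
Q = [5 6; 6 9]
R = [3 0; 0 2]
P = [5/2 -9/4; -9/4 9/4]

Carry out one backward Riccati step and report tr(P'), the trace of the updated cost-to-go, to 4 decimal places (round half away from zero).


14.2999

BᵀP = [14.0000 -13.5000; 12.0000 -11.2500]
S = R + BᵀPB = [3 0; 0 2] + [82.0000 69.0000; 69.0000 58.5000] = [85.0000 69.0000; 69.0000 60.5000]
BᵀPA = [20.2500 14.0000; 16.8750 12.0000]
K = S⁻¹·BᵀPA = [0.1592 0.0498; 0.0973 0.1415]
A−BK = [-0.6104 0.4758; -0.6684 0.4823]
AᵀP(A−BK) = [0.1957 -0.0221; -0.0221 0.1042]
P' = Q + AᵀP(A−BK) = [5.1957 5.9779; 5.9779 9.1042]
tr(P') = 14.2999


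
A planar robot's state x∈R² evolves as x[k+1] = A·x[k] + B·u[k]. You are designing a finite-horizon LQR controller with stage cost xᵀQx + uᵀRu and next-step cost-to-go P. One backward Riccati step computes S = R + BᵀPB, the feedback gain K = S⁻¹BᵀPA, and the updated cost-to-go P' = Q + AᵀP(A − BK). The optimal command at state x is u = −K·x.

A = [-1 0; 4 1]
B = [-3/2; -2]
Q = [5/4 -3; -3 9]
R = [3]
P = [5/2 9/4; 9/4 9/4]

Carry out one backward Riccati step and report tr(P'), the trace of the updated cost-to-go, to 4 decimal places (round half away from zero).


13.6401

BᵀP = [-8.2500 -7.8750]
S = R + BᵀPB = [3] + [28.1250] = [31.1250]
BᵀPA = [-23.2500 -7.8750]
K = S⁻¹·BᵀPA = [-0.7470 -0.2530]
A−BK = [-2.1205 -0.3795; 2.5060 0.4940]
AᵀP(A−BK) = [3.1325 0.8675; 0.8675 0.2575]
P' = Q + AᵀP(A−BK) = [4.3825 -2.1325; -2.1325 9.2575]
tr(P') = 13.6401


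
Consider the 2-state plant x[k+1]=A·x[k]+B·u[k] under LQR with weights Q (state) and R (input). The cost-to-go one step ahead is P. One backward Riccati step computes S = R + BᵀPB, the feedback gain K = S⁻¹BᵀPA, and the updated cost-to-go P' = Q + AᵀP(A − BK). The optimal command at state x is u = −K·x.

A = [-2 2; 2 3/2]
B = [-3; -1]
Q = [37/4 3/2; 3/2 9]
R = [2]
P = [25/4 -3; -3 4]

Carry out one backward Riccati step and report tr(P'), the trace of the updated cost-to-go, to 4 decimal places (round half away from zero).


47.3121

BᵀP = [-15.7500 5.0000]
S = R + BᵀPB = [2] + [42.2500] = [44.2500]
BᵀPA = [41.5000 -24.0000]
K = S⁻¹·BᵀPA = [0.9379 -0.5424]
A−BK = [0.8136 0.3729; 2.9379 0.9576]
AᵀP(A−BK) = [26.0791 6.5085; 6.5085 2.9831]
P' = Q + AᵀP(A−BK) = [35.3291 8.0085; 8.0085 11.9831]
tr(P') = 47.3121


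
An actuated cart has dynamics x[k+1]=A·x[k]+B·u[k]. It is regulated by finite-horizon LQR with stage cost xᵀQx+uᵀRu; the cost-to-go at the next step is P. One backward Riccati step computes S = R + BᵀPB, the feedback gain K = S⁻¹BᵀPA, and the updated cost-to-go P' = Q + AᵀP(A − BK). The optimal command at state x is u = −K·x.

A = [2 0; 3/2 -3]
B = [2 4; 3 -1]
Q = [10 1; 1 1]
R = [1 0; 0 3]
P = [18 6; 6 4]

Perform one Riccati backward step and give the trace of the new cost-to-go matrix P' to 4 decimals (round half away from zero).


BᵀP = [54.0000 24.0000; 66.0000 20.0000]
S = R + BᵀPB = [1 0; 0 3] + [180.0000 192.0000; 192.0000 244.0000] = [181.0000 192.0000; 192.0000 247.0000]
BᵀPA = [144.0000 -72.0000; 162.0000 -60.0000]
K = S⁻¹·BᵀPA = [0.5692 -0.7987; 0.2134 0.3779]
A−BK = [0.0079 0.0857; 0.0059 -0.2261]
AᵀP(A−BK) = [0.4625 -0.2134; -0.2134 1.1705]
P' = Q + AᵀP(A−BK) = [10.4625 0.7866; 0.7866 2.1705]
tr(P') = 12.6329

12.6329


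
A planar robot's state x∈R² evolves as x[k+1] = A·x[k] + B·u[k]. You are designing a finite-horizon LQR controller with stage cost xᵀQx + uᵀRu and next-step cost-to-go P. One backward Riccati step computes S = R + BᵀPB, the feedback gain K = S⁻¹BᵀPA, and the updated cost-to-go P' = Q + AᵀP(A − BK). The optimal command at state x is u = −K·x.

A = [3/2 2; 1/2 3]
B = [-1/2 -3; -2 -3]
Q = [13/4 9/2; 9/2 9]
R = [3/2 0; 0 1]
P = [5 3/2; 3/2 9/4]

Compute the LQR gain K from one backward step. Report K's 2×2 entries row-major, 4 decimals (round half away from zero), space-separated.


BᵀP = [-5.5000 -5.2500; -19.5000 -11.2500]
S = R + BᵀPB = [3/2 0; 0 1] + [13.2500 32.2500; 32.2500 92.2500] = [14.7500 32.2500; 32.2500 93.2500]
BᵀPA = [-10.8750 -26.7500; -34.8750 -72.7500]
K = S⁻¹·BᵀPA = [0.3299 -0.4420; -0.4881 -0.6273]
A−BK = [0.2007 -0.1029; -0.3045 0.2341]
AᵀP(A−BK) = [0.6281 -0.0587; -0.0587 0.7905]
P' = Q + AᵀP(A−BK) = [3.8781 4.4413; 4.4413 9.7905]
tr(P') = 13.6687

0.3299 -0.4420 -0.4881 -0.6273


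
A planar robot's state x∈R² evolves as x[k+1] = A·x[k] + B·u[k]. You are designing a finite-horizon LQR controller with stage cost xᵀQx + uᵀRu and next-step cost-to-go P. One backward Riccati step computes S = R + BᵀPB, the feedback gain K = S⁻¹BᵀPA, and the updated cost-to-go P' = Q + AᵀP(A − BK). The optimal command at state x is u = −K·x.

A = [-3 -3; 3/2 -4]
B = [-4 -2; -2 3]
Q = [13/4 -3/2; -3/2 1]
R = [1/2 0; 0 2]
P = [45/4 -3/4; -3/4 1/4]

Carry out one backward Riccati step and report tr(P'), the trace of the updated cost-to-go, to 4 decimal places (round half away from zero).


BᵀP = [-43.5000 2.5000; -24.7500 2.2500]
S = R + BᵀPB = [1/2 0; 0 2] + [169.0000 94.5000; 94.5000 56.2500] = [169.5000 94.5000; 94.5000 58.2500]
BᵀPA = [134.2500 120.5000; 77.6250 65.2500]
K = S⁻¹·BᵀPA = [0.5137 0.9044; 0.4992 -0.3471]
A−BK = [0.0533 -0.0765; 1.0298 -1.1498]
AᵀP(A−BK) = [0.8451 -0.3511; -0.3511 0.9144]
P' = Q + AᵀP(A−BK) = [4.0951 -1.8511; -1.8511 1.9144]
tr(P') = 6.0095

6.0095


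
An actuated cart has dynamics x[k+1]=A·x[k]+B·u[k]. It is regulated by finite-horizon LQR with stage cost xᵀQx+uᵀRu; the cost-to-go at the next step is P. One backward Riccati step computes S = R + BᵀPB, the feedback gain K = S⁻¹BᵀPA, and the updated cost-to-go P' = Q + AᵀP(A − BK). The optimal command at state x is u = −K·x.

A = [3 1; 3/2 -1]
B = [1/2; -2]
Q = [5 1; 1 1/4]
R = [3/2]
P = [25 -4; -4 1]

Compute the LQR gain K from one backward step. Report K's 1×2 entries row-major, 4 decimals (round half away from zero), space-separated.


2.8101 1.2405

BᵀP = [20.5000 -4.0000]
S = R + BᵀPB = [3/2] + [18.2500] = [19.7500]
BᵀPA = [55.5000 24.5000]
K = S⁻¹·BᵀPA = [2.8101 1.2405]
A−BK = [1.5949 0.3797; 7.1203 1.4810]
AᵀP(A−BK) = [35.2880 10.6519; 10.6519 3.6076]
P' = Q + AᵀP(A−BK) = [40.2880 11.6519; 11.6519 3.8576]
tr(P') = 44.1456


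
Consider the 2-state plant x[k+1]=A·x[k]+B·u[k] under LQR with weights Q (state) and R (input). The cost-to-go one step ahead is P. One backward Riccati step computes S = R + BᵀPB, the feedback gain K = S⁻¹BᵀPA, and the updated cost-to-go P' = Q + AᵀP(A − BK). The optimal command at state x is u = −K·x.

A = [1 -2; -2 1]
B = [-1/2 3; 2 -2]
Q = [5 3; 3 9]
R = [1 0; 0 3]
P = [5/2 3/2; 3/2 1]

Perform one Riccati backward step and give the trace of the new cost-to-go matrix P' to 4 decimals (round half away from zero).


15.3564

BᵀP = [1.7500 1.2500; 4.5000 2.5000]
S = R + BᵀPB = [1 0; 0 3] + [1.6250 2.7500; 2.7500 8.5000] = [2.6250 2.7500; 2.7500 11.5000]
BᵀPA = [-0.7500 -2.2500; -0.5000 -6.5000]
K = S⁻¹·BᵀPA = [-0.3204 -0.3536; 0.0331 -0.4807]
A−BK = [0.7403 -0.7348; -1.2928 0.7459]
AᵀP(A−BK) = [0.2762 -0.0055; -0.0055 1.0801]
P' = Q + AᵀP(A−BK) = [5.2762 2.9945; 2.9945 10.0801]
tr(P') = 15.3564


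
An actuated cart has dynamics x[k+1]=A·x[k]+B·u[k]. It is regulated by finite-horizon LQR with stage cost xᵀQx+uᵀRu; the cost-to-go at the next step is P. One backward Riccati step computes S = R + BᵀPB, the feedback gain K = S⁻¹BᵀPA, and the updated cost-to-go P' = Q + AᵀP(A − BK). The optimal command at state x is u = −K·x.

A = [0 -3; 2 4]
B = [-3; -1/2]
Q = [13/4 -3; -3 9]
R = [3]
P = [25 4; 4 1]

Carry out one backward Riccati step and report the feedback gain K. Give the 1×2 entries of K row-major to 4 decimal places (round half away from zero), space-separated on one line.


BᵀP = [-77.0000 -12.5000]
S = R + BᵀPB = [3] + [237.2500] = [240.2500]
BᵀPA = [-25.0000 181.0000]
K = S⁻¹·BᵀPA = [-0.1041 0.7534]
A−BK = [-0.3122 -0.7399; 1.9480 4.3767]
AᵀP(A−BK) = [1.3985 2.8345; 2.8345 8.6379]
P' = Q + AᵀP(A−BK) = [4.6485 -0.1655; -0.1655 17.6379]
tr(P') = 22.2864

-0.1041 0.7534


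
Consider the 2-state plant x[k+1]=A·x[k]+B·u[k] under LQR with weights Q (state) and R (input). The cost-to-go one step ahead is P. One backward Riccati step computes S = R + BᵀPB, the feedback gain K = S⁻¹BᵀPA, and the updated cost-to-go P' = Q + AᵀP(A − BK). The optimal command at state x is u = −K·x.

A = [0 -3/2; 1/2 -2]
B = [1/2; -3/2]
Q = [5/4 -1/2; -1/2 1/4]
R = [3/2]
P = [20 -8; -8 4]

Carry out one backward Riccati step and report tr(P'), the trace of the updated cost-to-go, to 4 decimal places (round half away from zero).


8.4455

BᵀP = [22.0000 -10.0000]
S = R + BᵀPB = [3/2] + [26.0000] = [27.5000]
BᵀPA = [-5.0000 -13.0000]
K = S⁻¹·BᵀPA = [-0.1818 -0.4727]
A−BK = [0.0909 -1.2636; 0.2273 -2.7091]
AᵀP(A−BK) = [0.0909 -0.3636; -0.3636 6.8545]
P' = Q + AᵀP(A−BK) = [1.3409 -0.8636; -0.8636 7.1045]
tr(P') = 8.4455


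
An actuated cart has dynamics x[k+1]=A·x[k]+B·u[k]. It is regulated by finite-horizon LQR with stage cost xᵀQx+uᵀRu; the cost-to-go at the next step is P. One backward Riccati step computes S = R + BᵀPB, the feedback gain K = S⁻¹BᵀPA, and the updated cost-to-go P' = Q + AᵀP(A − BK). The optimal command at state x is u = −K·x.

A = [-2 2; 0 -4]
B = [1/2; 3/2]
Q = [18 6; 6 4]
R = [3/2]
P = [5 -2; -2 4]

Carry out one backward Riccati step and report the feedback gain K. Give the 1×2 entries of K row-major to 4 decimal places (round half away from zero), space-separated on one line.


0.1143 -2.4000

BᵀP = [-0.5000 5.0000]
S = R + BᵀPB = [3/2] + [7.2500] = [8.7500]
BᵀPA = [1.0000 -21.0000]
K = S⁻¹·BᵀPA = [0.1143 -2.4000]
A−BK = [-2.0571 3.2000; -0.1714 -0.4000]
AᵀP(A−BK) = [19.8857 -33.6000; -33.6000 65.6000]
P' = Q + AᵀP(A−BK) = [37.8857 -27.6000; -27.6000 69.6000]
tr(P') = 107.4857


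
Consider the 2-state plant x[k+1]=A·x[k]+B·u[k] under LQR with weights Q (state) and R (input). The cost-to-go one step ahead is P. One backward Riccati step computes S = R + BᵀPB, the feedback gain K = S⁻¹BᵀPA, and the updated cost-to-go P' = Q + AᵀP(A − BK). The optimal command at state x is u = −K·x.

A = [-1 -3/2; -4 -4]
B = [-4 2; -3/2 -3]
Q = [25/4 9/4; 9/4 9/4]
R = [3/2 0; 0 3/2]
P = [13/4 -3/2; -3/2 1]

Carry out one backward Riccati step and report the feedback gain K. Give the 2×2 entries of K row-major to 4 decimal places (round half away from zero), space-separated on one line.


BᵀP = [-10.7500 4.5000; 11.0000 -6.0000]
S = R + BᵀPB = [3/2 0; 0 3/2] + [36.2500 -35.0000; -35.0000 40.0000] = [37.7500 -35.0000; -35.0000 41.5000]
BᵀPA = [-7.2500 -1.8750; 13.0000 7.5000]
K = S⁻¹·BᵀPA = [0.4512 0.5406; 0.6937 0.6367]
A−BK = [-0.5829 -0.6109; -1.2420 -1.2791]
AᵀP(A−BK) = [1.5022 1.5178; 1.5178 1.5512]
P' = Q + AᵀP(A−BK) = [7.7522 3.7678; 3.7678 3.8012]
tr(P') = 11.5534

0.4512 0.5406 0.6937 0.6367


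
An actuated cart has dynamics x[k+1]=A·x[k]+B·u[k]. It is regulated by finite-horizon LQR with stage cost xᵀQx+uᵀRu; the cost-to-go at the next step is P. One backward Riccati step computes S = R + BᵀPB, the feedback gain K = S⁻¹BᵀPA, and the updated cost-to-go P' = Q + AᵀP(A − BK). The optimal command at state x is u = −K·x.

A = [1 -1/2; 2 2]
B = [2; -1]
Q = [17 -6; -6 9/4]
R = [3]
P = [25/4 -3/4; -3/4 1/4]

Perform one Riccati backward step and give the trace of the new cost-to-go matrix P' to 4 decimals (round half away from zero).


21.2400

BᵀP = [13.2500 -1.7500]
S = R + BᵀPB = [3] + [28.2500] = [31.2500]
BᵀPA = [9.7500 -10.1250]
K = S⁻¹·BᵀPA = [0.3120 -0.3240]
A−BK = [0.3760 0.1480; 2.3120 1.6760]
AᵀP(A−BK) = [1.2080 0.2840; 0.2840 0.7820]
P' = Q + AᵀP(A−BK) = [18.2080 -5.7160; -5.7160 3.0320]
tr(P') = 21.2400


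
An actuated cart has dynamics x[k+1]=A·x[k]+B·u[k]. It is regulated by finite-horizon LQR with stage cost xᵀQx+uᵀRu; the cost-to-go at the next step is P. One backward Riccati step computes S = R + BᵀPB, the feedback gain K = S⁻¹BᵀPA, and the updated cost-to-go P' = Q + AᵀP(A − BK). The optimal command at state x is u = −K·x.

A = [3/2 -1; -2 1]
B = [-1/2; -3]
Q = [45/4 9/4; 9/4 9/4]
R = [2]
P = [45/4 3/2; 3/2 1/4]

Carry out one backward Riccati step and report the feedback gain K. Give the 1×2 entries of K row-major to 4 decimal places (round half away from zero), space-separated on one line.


-1.0541 0.7459

BᵀP = [-10.1250 -1.5000]
S = R + BᵀPB = [2] + [9.5625] = [11.5625]
BᵀPA = [-12.1875 8.6250]
K = S⁻¹·BᵀPA = [-1.0541 0.7459]
A−BK = [0.9730 -0.6270; -5.1622 3.2378]
AᵀP(A−BK) = [4.4662 -3.0338; -3.0338 2.0662]
P' = Q + AᵀP(A−BK) = [15.7162 -0.7838; -0.7838 4.3162]
tr(P') = 20.0324


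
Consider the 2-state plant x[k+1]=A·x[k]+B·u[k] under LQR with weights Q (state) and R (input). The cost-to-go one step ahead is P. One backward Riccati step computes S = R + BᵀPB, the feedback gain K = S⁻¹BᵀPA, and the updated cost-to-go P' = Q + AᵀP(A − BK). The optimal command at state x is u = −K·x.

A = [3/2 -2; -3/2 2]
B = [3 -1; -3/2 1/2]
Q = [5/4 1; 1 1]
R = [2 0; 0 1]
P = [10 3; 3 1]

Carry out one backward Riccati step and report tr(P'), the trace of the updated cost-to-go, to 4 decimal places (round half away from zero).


BᵀP = [25.5000 7.5000; -8.5000 -2.5000]
S = R + BᵀPB = [2 0; 0 1] + [65.2500 -21.7500; -21.7500 7.2500] = [67.2500 -21.7500; -21.7500 8.2500]
BᵀPA = [27.0000 -36.0000; -9.0000 12.0000]
K = S⁻¹·BᵀPA = [0.3303 -0.4404; -0.2202 0.2936]
A−BK = [0.2890 -0.3853; -0.8945 1.1927]
AᵀP(A−BK) = [0.3509 -0.4679; -0.4679 0.6239]
P' = Q + AᵀP(A−BK) = [1.6009 0.5321; 0.5321 1.6239]
tr(P') = 3.2248

3.2248


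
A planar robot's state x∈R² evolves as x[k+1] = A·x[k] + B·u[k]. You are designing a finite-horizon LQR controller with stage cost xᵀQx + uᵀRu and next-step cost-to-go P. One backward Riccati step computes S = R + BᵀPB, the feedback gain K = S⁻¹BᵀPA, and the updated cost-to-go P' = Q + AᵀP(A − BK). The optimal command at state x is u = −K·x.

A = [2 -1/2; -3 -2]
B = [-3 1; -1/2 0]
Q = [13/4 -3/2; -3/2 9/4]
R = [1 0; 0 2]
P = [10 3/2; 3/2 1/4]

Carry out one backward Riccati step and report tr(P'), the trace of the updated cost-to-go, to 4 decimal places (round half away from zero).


6.1525

BᵀP = [-30.7500 -4.6250; 10.0000 1.5000]
S = R + BᵀPB = [1 0; 0 2] + [94.5625 -30.7500; -30.7500 10.0000] = [95.5625 -30.7500; -30.7500 12.0000]
BᵀPA = [-47.6250 24.6250; 15.5000 -8.0000]
K = S⁻¹·BᵀPA = [-0.4716 0.2460; 0.0833 -0.0362]
A−BK = [0.5020 0.2743; -3.2358 -1.8770]
AᵀP(A−BK) = [0.5008 0.0286; 0.0286 0.1518]
P' = Q + AᵀP(A−BK) = [3.7508 -1.4714; -1.4714 2.4018]
tr(P') = 6.1525


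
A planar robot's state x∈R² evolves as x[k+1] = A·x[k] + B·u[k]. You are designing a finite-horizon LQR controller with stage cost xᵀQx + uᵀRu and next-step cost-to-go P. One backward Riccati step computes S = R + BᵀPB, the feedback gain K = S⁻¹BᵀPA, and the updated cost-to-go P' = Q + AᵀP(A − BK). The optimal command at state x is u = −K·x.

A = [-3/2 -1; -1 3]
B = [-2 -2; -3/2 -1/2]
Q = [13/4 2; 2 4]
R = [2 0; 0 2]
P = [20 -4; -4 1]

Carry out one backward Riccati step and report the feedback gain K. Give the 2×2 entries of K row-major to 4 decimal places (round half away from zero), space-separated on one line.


BᵀP = [-34.0000 6.5000; -38.0000 7.5000]
S = R + BᵀPB = [2 0; 0 2] + [58.2500 64.7500; 64.7500 72.2500] = [60.2500 64.7500; 64.7500 74.2500]
BᵀPA = [44.5000 53.5000; 49.5000 60.5000]
K = S⁻¹·BᵀPA = [0.3523 0.1957; 0.3594 0.6441]
A−BK = [-0.0765 0.6797; -0.2918 3.6157]
AᵀP(A−BK) = [0.5302 0.4057; 0.4057 3.5587]
P' = Q + AᵀP(A−BK) = [3.7802 2.4057; 2.4057 7.5587]
tr(P') = 11.3390

0.3523 0.1957 0.3594 0.6441


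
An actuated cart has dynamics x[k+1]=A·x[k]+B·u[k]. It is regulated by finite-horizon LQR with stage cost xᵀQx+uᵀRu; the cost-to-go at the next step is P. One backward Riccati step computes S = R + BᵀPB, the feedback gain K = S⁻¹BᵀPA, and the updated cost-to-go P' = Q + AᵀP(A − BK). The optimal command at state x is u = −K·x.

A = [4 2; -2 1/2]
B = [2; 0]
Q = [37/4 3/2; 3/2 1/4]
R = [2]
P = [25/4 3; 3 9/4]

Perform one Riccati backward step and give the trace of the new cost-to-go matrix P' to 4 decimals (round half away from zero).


19.5440

BᵀP = [12.5000 6.0000]
S = R + BᵀPB = [2] + [25.0000] = [27.0000]
BᵀPA = [38.0000 28.0000]
K = S⁻¹·BᵀPA = [1.4074 1.0370]
A−BK = [1.1852 -0.0741; -2.0000 0.5000]
AᵀP(A−BK) = [7.5185 2.3426; 2.3426 2.5255]
P' = Q + AᵀP(A−BK) = [16.7685 3.8426; 3.8426 2.7755]
tr(P') = 19.5440


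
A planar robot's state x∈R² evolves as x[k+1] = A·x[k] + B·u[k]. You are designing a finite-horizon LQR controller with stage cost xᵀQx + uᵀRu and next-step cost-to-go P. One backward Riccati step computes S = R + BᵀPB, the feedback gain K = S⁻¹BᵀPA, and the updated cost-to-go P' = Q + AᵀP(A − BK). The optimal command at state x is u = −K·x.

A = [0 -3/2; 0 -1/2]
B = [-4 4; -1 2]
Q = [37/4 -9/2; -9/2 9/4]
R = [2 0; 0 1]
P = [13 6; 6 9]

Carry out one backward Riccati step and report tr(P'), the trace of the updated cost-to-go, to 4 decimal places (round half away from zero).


11.6174

BᵀP = [-58.0000 -33.0000; 64.0000 42.0000]
S = R + BᵀPB = [2 0; 0 1] + [265.0000 -298.0000; -298.0000 340.0000] = [267.0000 -298.0000; -298.0000 341.0000]
BᵀPA = [0.0000 103.5000; 0.0000 -117.0000]
K = S⁻¹·BᵀPA = [0.0000 0.1906; 0.0000 -0.1765]
A−BK = [0.0000 -0.0314; 0.0000 0.0437]
AᵀP(A−BK) = [0.0000 0.0000; 0.0000 0.1174]
P' = Q + AᵀP(A−BK) = [9.2500 -4.5000; -4.5000 2.3674]
tr(P') = 11.6174


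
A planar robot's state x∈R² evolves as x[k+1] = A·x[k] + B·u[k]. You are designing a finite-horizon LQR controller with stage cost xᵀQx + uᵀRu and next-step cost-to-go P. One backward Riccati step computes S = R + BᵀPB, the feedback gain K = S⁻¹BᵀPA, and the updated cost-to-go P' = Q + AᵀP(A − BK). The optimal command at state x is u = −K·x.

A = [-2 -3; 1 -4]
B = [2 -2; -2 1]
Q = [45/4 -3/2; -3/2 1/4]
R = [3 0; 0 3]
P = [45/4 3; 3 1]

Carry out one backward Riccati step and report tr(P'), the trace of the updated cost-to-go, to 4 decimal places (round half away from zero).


32.9154

BᵀP = [16.5000 4.0000; -19.5000 -5.0000]
S = R + BᵀPB = [3 0; 0 3] + [25.0000 -29.0000; -29.0000 34.0000] = [28.0000 -29.0000; -29.0000 37.0000]
BᵀPA = [-29.0000 -65.5000; 34.0000 78.5000]
K = S⁻¹·BᵀPA = [-0.4462 -0.7538; 0.5692 1.5308]
A−BK = [0.0308 1.5692; -0.4615 -7.0385]
AᵀP(A−BK) = [1.7077 4.5923; 4.5923 19.7077]
P' = Q + AᵀP(A−BK) = [12.9577 3.0923; 3.0923 19.9577]
tr(P') = 32.9154


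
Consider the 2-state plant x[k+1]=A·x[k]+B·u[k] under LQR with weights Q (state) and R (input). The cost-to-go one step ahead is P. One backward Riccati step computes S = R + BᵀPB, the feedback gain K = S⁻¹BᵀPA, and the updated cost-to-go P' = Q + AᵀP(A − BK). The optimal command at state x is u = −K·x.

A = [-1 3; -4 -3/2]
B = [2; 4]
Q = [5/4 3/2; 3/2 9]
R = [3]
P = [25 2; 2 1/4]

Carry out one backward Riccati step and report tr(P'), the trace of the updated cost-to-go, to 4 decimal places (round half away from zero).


BᵀP = [58.0000 5.0000]
S = R + BᵀPB = [3] + [136.0000] = [139.0000]
BᵀPA = [-78.0000 166.5000]
K = S⁻¹·BᵀPA = [-0.5612 1.1978]
A−BK = [0.1223 0.6043; -1.7554 -6.2914]
AᵀP(A−BK) = [1.2302 -1.0683; -1.0683 8.1219]
P' = Q + AᵀP(A−BK) = [2.4802 0.4317; 0.4317 17.1219]
tr(P') = 19.6021

19.6021


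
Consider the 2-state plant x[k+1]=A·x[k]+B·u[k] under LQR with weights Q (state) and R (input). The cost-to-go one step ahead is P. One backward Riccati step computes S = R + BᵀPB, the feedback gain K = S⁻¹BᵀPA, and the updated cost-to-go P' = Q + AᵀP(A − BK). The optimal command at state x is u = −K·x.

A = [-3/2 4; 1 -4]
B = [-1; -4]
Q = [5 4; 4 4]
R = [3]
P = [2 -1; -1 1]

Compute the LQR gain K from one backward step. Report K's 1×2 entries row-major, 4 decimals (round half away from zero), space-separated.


BᵀP = [2.0000 -3.0000]
S = R + BᵀPB = [3] + [10.0000] = [13.0000]
BᵀPA = [-6.0000 20.0000]
K = S⁻¹·BᵀPA = [-0.4615 1.5385]
A−BK = [-1.9615 5.5385; -0.8462 2.1538]
AᵀP(A−BK) = [5.7308 -16.7692; -16.7692 49.2308]
P' = Q + AᵀP(A−BK) = [10.7308 -12.7692; -12.7692 53.2308]
tr(P') = 63.9615

-0.4615 1.5385


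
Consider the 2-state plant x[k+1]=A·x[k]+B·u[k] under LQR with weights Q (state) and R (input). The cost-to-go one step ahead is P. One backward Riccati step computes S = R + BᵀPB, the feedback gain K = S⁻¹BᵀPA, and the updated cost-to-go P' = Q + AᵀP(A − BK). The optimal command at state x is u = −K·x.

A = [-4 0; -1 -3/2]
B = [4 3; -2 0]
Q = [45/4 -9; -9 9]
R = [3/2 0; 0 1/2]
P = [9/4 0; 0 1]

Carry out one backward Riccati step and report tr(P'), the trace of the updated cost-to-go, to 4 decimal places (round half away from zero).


22.7526

BᵀP = [9.0000 -2.0000; 6.7500 0.0000]
S = R + BᵀPB = [3/2 0; 0 1/2] + [40.0000 27.0000; 27.0000 20.2500] = [41.5000 27.0000; 27.0000 20.7500]
BᵀPA = [-34.0000 3.0000; -27.0000 0.0000]
K = S⁻¹·BᵀPA = [0.1779 0.4711; -1.5326 -0.6131]
A−BK = [-0.1135 -0.0454; -0.6443 -0.5577]
AᵀP(A−BK) = [1.6660 0.9664; 0.9664 0.8366]
P' = Q + AᵀP(A−BK) = [12.9160 -8.0336; -8.0336 9.8366]
tr(P') = 22.7526


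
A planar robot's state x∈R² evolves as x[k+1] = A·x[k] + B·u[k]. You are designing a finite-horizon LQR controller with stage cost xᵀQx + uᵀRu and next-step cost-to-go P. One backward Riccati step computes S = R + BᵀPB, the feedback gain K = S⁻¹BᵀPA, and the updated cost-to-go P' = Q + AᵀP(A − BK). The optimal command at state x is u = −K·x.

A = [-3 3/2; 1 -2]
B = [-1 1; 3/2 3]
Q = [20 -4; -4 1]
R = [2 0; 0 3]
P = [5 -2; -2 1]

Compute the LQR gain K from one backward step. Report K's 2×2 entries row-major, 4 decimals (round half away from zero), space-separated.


BᵀP = [-8.0000 3.5000; -1.0000 1.0000]
S = R + BᵀPB = [2 0; 0 3] + [13.2500 2.5000; 2.5000 2.0000] = [15.2500 2.5000; 2.5000 5.0000]
BᵀPA = [27.5000 -19.0000; 4.0000 -3.5000]
K = S⁻¹·BᵀPA = [1.8214 -1.2321; -0.1107 -0.0839]
A−BK = [-1.0679 0.3518; -1.4000 0.1000]
AᵀP(A−BK) = [8.3536 -5.2804; -5.2804 3.5455]
P' = Q + AᵀP(A−BK) = [28.3536 -9.2804; -9.2804 4.5455]
tr(P') = 32.8991

1.8214 -1.2321 -0.1107 -0.0839


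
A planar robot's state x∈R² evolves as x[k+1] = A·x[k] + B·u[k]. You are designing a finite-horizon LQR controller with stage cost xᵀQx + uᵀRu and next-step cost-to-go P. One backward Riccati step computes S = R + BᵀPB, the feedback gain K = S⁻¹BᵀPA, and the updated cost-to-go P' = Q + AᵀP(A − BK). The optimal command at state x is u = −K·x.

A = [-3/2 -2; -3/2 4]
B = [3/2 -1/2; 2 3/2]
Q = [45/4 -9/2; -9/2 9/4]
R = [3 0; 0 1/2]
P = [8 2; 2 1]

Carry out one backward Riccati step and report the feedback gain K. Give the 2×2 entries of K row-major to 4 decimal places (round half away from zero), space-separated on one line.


-0.8488 -0.2946 0.1860 2.2016

BᵀP = [16.0000 5.0000; -1.0000 0.5000]
S = R + BᵀPB = [3 0; 0 1/2] + [34.0000 -0.5000; -0.5000 1.2500] = [37.0000 -0.5000; -0.5000 1.7500]
BᵀPA = [-31.5000 -12.0000; 0.7500 4.0000]
K = S⁻¹·BᵀPA = [-0.8488 -0.2946; 0.1860 2.2016]
A−BK = [-0.1337 -0.4574; -0.0814 1.2868]
AᵀP(A−BK) = [2.3721 1.0698; 1.0698 3.6589]
P' = Q + AᵀP(A−BK) = [13.6221 -3.4302; -3.4302 5.9089]
tr(P') = 19.5310


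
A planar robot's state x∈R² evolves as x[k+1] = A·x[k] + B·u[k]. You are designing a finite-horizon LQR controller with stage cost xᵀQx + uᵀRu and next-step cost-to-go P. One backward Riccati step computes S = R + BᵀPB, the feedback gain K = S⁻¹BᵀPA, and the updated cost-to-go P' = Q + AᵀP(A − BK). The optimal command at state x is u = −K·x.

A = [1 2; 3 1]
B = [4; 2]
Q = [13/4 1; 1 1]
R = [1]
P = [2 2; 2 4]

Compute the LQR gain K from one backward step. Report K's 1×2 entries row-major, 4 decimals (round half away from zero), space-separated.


BᵀP = [12.0000 16.0000]
S = R + BᵀPB = [1] + [80.0000] = [81.0000]
BᵀPA = [60.0000 40.0000]
K = S⁻¹·BᵀPA = [0.7407 0.4938]
A−BK = [-1.9630 0.0247; 1.5185 0.0123]
AᵀP(A−BK) = [5.5556 0.3704; 0.3704 0.2469]
P' = Q + AᵀP(A−BK) = [8.8056 1.3704; 1.3704 1.2469]
tr(P') = 10.0525

0.7407 0.4938


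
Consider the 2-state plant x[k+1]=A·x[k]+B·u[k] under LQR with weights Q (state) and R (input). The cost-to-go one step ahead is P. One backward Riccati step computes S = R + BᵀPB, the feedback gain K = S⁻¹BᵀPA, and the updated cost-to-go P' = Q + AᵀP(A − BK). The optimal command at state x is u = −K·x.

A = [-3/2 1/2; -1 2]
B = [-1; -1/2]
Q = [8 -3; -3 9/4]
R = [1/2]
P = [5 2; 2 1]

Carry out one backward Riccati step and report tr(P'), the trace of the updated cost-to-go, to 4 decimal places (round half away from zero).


12.4274

BᵀP = [-6.0000 -2.5000]
S = R + BᵀPB = [1/2] + [7.2500] = [7.7500]
BᵀPA = [11.5000 -8.0000]
K = S⁻¹·BᵀPA = [1.4839 -1.0323]
A−BK = [-0.0161 -0.5323; -0.2581 1.4839]
AᵀP(A−BK) = [1.1855 -0.8790; -0.8790 0.9919]
P' = Q + AᵀP(A−BK) = [9.1855 -3.8790; -3.8790 3.2419]
tr(P') = 12.4274


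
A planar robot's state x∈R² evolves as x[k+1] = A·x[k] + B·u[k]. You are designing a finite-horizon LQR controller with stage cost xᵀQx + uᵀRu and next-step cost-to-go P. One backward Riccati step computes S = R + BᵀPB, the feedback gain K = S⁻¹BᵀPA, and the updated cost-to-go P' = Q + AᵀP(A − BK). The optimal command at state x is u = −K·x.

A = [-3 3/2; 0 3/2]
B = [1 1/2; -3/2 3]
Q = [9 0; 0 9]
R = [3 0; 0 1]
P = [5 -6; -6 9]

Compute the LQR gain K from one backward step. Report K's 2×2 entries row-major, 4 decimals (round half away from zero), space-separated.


-0.9458 0.3236 -0.0339 0.4508

BᵀP = [14.0000 -19.5000; -15.5000 24.0000]
S = R + BᵀPB = [3 0; 0 1] + [43.2500 -51.5000; -51.5000 64.2500] = [46.2500 -51.5000; -51.5000 65.2500]
BᵀPA = [-42.0000 -8.2500; 46.5000 12.7500]
K = S⁻¹·BᵀPA = [-0.9458 0.3236; -0.0339 0.4508]
A−BK = [-2.0373 0.9509; -1.3171 0.6329]
AᵀP(A−BK) = [6.8504 -2.8713; -2.8713 1.4218]
P' = Q + AᵀP(A−BK) = [15.8504 -2.8713; -2.8713 10.4218]
tr(P') = 26.2722


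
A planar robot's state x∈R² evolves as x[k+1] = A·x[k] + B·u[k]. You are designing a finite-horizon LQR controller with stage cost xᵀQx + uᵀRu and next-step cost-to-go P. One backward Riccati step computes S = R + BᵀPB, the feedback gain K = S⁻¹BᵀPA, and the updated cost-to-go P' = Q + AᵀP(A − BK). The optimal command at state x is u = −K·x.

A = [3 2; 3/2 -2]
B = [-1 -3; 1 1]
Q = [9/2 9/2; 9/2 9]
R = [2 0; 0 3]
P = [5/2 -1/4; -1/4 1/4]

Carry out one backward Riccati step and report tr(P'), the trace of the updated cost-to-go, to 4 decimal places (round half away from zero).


18.2869

BᵀP = [-2.7500 0.5000; -7.7500 1.0000]
S = R + BᵀPB = [2 0; 0 3] + [3.2500 8.7500; 8.7500 24.2500] = [5.2500 8.7500; 8.7500 27.2500]
BᵀPA = [-7.5000 -6.5000; -21.7500 -17.5000]
K = S⁻¹·BᵀPA = [-0.2115 -0.3609; -0.7303 -0.5263]
A−BK = [0.5977 0.0602; 2.4417 -1.1128]
AᵀP(A−BK) = [3.3433 0.8459; 0.8459 1.4436]
P' = Q + AᵀP(A−BK) = [7.8433 5.3459; 5.3459 10.4436]
tr(P') = 18.2869


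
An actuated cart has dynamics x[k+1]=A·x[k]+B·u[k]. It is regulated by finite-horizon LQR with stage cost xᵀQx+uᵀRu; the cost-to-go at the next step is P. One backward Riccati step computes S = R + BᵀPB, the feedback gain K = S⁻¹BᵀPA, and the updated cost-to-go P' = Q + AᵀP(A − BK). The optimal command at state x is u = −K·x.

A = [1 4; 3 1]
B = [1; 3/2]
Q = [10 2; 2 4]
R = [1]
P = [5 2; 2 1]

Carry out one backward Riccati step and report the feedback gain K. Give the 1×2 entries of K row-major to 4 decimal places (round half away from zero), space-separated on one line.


1.2982 2.4912

BᵀP = [8.0000 3.5000]
S = R + BᵀPB = [1] + [13.2500] = [14.2500]
BᵀPA = [18.5000 35.5000]
K = S⁻¹·BᵀPA = [1.2982 2.4912]
A−BK = [-0.2982 1.5088; 1.0526 -2.7368]
AᵀP(A−BK) = [1.9825 2.9123; 2.9123 8.5614]
P' = Q + AᵀP(A−BK) = [11.9825 4.9123; 4.9123 12.5614]
tr(P') = 24.5439


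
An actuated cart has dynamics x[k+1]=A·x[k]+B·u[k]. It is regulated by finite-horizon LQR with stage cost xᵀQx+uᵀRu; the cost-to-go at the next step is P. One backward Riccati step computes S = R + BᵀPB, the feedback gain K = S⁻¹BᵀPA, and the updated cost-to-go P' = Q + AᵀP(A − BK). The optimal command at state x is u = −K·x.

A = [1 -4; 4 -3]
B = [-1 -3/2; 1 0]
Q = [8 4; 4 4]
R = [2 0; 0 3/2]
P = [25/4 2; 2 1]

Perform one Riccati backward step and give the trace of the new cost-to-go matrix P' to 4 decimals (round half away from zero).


38.5114

BᵀP = [-4.2500 -1.0000; -9.3750 -3.0000]
S = R + BᵀPB = [2 0; 0 3/2] + [3.2500 6.3750; 6.3750 14.0625] = [5.2500 6.3750; 6.3750 15.5625]
BᵀPA = [-8.2500 20.0000; -21.3750 46.5000]
K = S⁻¹·BᵀPA = [0.1918 0.3607; -1.4521 2.8402]
A−BK = [-0.9863 0.6210; 3.8082 -3.3607]
AᵀP(A−BK) = [8.7945 -11.3151; -11.3151 17.7169]
P' = Q + AᵀP(A−BK) = [16.7945 -7.3151; -7.3151 21.7169]
tr(P') = 38.5114


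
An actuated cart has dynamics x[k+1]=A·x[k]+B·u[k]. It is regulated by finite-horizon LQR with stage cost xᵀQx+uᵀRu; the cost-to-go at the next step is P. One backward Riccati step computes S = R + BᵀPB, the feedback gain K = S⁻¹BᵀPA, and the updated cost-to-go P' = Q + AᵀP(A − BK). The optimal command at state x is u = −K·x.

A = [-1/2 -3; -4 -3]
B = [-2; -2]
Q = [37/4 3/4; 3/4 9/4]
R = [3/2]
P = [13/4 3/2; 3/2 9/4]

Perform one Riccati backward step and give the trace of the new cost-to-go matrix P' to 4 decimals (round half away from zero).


23.5290

BᵀP = [-9.5000 -7.5000]
S = R + BᵀPB = [3/2] + [34.0000] = [35.5000]
BᵀPA = [34.7500 51.0000]
K = S⁻¹·BᵀPA = [0.9789 1.4366]
A−BK = [1.4577 -0.1268; -2.0423 -0.1268]
AᵀP(A−BK) = [8.7967 2.2025; 2.2025 3.2324]
P' = Q + AᵀP(A−BK) = [18.0467 2.9525; 2.9525 5.4824]
tr(P') = 23.5290


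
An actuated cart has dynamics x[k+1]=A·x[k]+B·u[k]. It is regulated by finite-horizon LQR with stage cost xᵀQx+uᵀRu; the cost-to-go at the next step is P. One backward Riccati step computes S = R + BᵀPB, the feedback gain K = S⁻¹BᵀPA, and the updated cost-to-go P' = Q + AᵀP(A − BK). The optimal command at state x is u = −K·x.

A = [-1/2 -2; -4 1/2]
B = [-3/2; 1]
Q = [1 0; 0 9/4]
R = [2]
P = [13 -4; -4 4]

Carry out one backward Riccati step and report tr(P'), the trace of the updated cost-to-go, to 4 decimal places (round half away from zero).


41.3823

BᵀP = [-23.5000 10.0000]
S = R + BᵀPB = [2] + [45.2500] = [47.2500]
BᵀPA = [-28.2500 52.0000]
K = S⁻¹·BᵀPA = [-0.5979 1.1005]
A−BK = [-1.3968 -0.3492; -3.4021 -0.6005]
AᵀP(A−BK) = [34.3598 5.0899; 5.0899 3.7725]
P' = Q + AᵀP(A−BK) = [35.3598 5.0899; 5.0899 6.0225]
tr(P') = 41.3823


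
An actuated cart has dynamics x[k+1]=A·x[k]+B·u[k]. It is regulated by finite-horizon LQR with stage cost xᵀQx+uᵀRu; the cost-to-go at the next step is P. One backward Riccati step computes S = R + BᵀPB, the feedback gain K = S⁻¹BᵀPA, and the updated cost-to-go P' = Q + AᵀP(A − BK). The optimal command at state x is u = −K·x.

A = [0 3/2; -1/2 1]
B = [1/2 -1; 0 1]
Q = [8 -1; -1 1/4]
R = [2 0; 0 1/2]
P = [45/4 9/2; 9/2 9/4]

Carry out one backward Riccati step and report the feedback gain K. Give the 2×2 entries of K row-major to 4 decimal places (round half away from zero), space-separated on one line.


BᵀP = [5.6250 2.2500; -6.7500 -2.2500]
S = R + BᵀPB = [2 0; 0 1/2] + [2.8125 -3.3750; -3.3750 4.5000] = [4.8125 -3.3750; -3.3750 5.0000]
BᵀPA = [-1.1250 10.6875; 1.1250 -12.3750]
K = S⁻¹·BᵀPA = [-0.1443 0.9211; 0.1276 -1.8533]
A−BK = [0.1998 -0.8138; -0.6276 2.8533]
AᵀP(A−BK) = [0.2566 -1.3789; -1.3789 8.2842]
P' = Q + AᵀP(A−BK) = [8.2566 -2.3789; -2.3789 8.5342]
tr(P') = 16.7908

-0.1443 0.9211 0.1276 -1.8533


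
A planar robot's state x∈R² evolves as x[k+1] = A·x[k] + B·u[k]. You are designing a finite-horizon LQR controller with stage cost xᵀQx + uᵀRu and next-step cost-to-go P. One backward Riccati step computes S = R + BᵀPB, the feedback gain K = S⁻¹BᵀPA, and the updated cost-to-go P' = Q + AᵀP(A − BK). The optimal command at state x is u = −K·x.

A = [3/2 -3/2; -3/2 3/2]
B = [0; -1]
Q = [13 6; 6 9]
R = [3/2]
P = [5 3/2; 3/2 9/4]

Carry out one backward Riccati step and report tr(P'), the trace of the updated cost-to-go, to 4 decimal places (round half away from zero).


BᵀP = [-1.5000 -2.2500]
S = R + BᵀPB = [3/2] + [2.2500] = [3.7500]
BᵀPA = [1.1250 -1.1250]
K = S⁻¹·BᵀPA = [0.3000 -0.3000]
A−BK = [1.5000 -1.5000; -1.2000 1.2000]
AᵀP(A−BK) = [9.2250 -9.2250; -9.2250 9.2250]
P' = Q + AᵀP(A−BK) = [22.2250 -3.2250; -3.2250 18.2250]
tr(P') = 40.4500

40.4500


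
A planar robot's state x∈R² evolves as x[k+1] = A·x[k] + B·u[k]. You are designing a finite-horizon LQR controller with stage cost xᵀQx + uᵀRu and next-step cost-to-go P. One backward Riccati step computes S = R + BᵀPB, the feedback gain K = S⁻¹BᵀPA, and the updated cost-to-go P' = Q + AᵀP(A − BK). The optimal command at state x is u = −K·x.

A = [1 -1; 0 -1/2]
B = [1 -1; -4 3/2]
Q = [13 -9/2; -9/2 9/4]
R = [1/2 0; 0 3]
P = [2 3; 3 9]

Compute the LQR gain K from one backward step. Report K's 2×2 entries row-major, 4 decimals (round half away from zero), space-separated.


-0.1481 0.2893 -0.2062 0.2263

BᵀP = [-10.0000 -33.0000; 2.5000 10.5000]
S = R + BᵀPB = [1/2 0; 0 3] + [122.0000 -39.5000; -39.5000 13.2500] = [122.5000 -39.5000; -39.5000 16.2500]
BᵀPA = [-10.0000 26.5000; 2.5000 -7.7500]
K = S⁻¹·BᵀPA = [-0.1481 0.2893; -0.2062 0.2263]
A−BK = [0.9419 -1.0630; -0.2832 0.3177]
AᵀP(A−BK) = [1.0343 -1.1728; -1.1728 1.3375]
P' = Q + AᵀP(A−BK) = [14.0343 -5.6728; -5.6728 3.5875]
tr(P') = 17.6218


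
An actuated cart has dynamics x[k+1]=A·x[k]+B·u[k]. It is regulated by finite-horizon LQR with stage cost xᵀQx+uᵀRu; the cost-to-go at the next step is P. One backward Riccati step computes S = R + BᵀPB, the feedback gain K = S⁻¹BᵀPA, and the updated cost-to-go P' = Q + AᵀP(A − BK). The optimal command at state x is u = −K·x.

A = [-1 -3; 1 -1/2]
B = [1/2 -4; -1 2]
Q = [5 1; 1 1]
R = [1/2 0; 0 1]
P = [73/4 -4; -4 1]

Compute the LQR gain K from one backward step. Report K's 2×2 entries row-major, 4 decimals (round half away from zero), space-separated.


BᵀP = [13.1250 -3.0000; -81.0000 18.0000]
S = R + BᵀPB = [1/2 0; 0 1] + [9.5625 -58.5000; -58.5000 360.0000] = [10.0625 -58.5000; -58.5000 361.0000]
BᵀPA = [-16.1250 -37.8750; 99.0000 234.0000]
K = S⁻¹·BᵀPA = [-0.1409 0.0767; 0.2514 0.6606]
A−BK = [0.0761 -0.3958; 0.3563 -1.7446]
AᵀP(A−BK) = [0.0889 0.0845; 0.0845 0.8179]
P' = Q + AᵀP(A−BK) = [5.0889 1.0845; 1.0845 1.8179]
tr(P') = 6.9068

-0.1409 0.0767 0.2514 0.6606
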